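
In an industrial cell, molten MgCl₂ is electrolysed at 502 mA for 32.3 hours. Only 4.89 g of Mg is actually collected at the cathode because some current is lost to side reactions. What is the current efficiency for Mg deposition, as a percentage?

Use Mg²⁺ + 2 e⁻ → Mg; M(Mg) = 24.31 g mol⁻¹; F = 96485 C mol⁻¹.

66.5 %

Q = I·t = 0.5020 × 116280 = 58370 C; n(e⁻) = 58370/96485 = 0.6050 mol.
Theoretical n(Mg) = n(e⁻)/2 = 0.3025 mol, i.e. m_theo = 0.3025 × 24.31 = 7.354 g.
Efficiency = m_actual / m_theo = 4.89 / 7.354 = 66.5 %.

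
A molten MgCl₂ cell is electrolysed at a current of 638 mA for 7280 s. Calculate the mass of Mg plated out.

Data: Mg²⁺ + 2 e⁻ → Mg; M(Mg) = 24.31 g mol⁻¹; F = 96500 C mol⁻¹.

Q = I·t = 0.6380 A × 7280.0 s = 4645 C.
n(e⁻) = Q/F = 4645 / 96500 = 0.04813 mol.
Mg²⁺ + 2 e⁻ → Mg, so n(Mg) = n(e⁻)/2 = 0.02407 mol.
m = n·M = 0.02407 × 24.31 = 0.585 g.

0.585 g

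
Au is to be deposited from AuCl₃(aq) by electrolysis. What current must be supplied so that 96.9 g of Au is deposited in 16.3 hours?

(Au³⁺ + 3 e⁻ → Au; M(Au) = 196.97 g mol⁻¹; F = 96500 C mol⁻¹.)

n(Au) = 96.9 / 196.97 = 0.4920 mol.
n(e⁻) = 3 × 0.4920 = 1.476 mol.
Q = n(e⁻)·F = 1.476 × 96500 = 142400 C.
I = Q/t = 142400 / 58680 s = 2.43 A.

2.43 A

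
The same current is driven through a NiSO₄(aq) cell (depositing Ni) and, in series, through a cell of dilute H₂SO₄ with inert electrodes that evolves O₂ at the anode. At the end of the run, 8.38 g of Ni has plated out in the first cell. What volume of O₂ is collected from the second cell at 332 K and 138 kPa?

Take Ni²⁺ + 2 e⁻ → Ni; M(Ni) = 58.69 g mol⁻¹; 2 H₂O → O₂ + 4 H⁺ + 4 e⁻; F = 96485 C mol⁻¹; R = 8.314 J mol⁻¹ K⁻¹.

n(Ni) = 8.38 / 58.69 = 0.1428 mol, so n(e⁻) = 2 × 0.1428 = 0.2856 mol.
The cells are in series, so the same 0.2856 mol of electrons passes through the second cell.
2 H₂O → O₂ + 4 H⁺ + 4 e⁻ — 4 mol e⁻ per mol O₂, so n(O₂) = 0.2856/4 = 0.07139 mol.
V = nRT/P = (0.07139 × 8.314 × 332) / (138 × 10³) = 0.00143 m³ = 1.43 L.

1.43 L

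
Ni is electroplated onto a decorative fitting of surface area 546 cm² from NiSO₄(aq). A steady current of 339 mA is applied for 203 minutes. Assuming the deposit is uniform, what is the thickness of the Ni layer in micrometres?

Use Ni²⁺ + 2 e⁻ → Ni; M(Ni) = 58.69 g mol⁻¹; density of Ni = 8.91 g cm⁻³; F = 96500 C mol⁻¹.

2.58 μm

Q = I·t = 0.3390 × 12180 = 4129 C; n(e⁻) = 0.04279 mol.
n(Ni) = n(e⁻)/2 = 0.02139 mol, so m = 0.02139 × 58.69 = 1.256 g.
Volume = m/ρ = 1.256 / 8.91 = 0.1409 cm³.
Thickness = V/A = 0.1409 / 546 = 2.58 × 10⁻⁴ cm = 2.58 μm.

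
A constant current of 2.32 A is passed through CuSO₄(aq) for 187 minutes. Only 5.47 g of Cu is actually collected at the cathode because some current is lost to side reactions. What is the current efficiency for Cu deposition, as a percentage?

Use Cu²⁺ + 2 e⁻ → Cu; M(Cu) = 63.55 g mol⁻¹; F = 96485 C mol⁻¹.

Q = I·t = 2.320 × 11220 = 26030 C; n(e⁻) = 26030/96485 = 0.2698 mol.
Theoretical n(Cu) = n(e⁻)/2 = 0.1349 mol, i.e. m_theo = 0.1349 × 63.55 = 8.572 g.
Efficiency = m_actual / m_theo = 5.47 / 8.572 = 63.8 %.

63.8 %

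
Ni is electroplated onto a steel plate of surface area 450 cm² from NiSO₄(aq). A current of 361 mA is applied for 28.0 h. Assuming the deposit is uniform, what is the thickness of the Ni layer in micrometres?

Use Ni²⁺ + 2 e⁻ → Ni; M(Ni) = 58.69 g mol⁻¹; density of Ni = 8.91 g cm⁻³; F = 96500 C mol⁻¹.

27.6 μm

Q = I·t = 0.3610 × 100800 = 36390 C; n(e⁻) = 0.3771 mol.
n(Ni) = n(e⁻)/2 = 0.1885 mol, so m = 0.1885 × 58.69 = 11.07 g.
Volume = m/ρ = 11.07 / 8.91 = 1.242 cm³.
Thickness = V/A = 1.242 / 450 = 0.00276 cm = 27.6 μm.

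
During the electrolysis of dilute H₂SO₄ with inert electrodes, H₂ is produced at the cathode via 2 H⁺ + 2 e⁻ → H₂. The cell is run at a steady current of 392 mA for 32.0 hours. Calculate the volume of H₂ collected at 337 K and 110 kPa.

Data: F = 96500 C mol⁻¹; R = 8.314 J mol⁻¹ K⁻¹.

Q = I·t = 0.3920 A × 115200 s = 45160 C.
n(e⁻) = Q/F = 45160 / 96500 = 0.4680 mol.
2 electrons are transferred per H₂ molecule, so n(H₂) = 0.4680 / 2 = 0.2340 mol.
V = nRT/P = (0.2340 × 8.314 × 337) / (110 × 10³ Pa) = 0.00596 m³ = 5.96 L.

5.96 L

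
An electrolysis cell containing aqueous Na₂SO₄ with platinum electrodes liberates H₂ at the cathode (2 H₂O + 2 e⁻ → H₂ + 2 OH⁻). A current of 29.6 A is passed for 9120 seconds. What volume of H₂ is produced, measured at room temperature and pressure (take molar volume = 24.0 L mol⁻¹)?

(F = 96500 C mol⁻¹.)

33.6 L

Q = I·t = 29.60 A × 9120.0 s = 270000 C.
n(e⁻) = Q/F = 270000 / 96500 = 2.797 mol.
2 electrons are transferred per H₂ molecule, so n(H₂) = 2.797 / 2 = 1.399 mol.
V = n × V_m = 1.399 × 24.0 = 33.6 L.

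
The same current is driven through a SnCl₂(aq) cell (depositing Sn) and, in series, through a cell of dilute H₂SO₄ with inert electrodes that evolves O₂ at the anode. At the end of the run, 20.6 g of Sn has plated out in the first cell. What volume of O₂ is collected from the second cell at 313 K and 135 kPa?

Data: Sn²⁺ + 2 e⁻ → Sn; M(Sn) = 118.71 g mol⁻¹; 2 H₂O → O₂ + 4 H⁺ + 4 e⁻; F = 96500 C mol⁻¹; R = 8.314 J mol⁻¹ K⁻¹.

n(Sn) = 20.6 / 118.71 = 0.1735 mol, so n(e⁻) = 2 × 0.1735 = 0.3471 mol.
The cells are in series, so the same 0.3471 mol of electrons passes through the second cell.
2 H₂O → O₂ + 4 H⁺ + 4 e⁻ — 4 mol e⁻ per mol O₂, so n(O₂) = 0.3471/4 = 0.08677 mol.
V = nRT/P = (0.08677 × 8.314 × 313) / (135 × 10³) = 0.00167 m³ = 1.67 L.

1.67 L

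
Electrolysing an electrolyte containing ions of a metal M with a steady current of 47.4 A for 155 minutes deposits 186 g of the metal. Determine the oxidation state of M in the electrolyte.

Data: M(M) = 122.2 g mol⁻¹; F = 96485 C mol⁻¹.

Q = I·t = 47.40 A × 9300.0 s = 440800 C, so n(e⁻) = 440800/96485 = 4.569 mol.
n(M) deposited = 186 / 122.2 = 1.522 mol.
Electrons per atom = n(e⁻)/n(M) = 4.569 / 1.522 = 3.00 ≈ 3, so the ion is M³⁺.

+3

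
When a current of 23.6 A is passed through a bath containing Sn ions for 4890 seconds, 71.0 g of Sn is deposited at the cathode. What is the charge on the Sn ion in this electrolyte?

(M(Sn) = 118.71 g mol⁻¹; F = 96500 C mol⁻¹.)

Q = I·t = 23.60 A × 4890.0 s = 115400 C, so n(e⁻) = 115400/96500 = 1.196 mol.
n(Sn) deposited = 71.0 / 118.71 = 0.5981 mol.
Electrons per atom = n(e⁻)/n(Sn) = 1.196 / 0.5981 = 2.00 ≈ 2, so the ion is Sn²⁺.

+2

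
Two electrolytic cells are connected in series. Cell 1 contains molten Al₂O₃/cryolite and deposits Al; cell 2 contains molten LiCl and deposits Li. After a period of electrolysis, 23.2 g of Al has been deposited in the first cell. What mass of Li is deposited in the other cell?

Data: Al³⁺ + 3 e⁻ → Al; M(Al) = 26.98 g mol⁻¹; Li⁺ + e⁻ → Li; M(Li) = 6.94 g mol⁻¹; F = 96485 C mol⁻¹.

n(Al) = 23.2 / 26.98 = 0.8599 mol.
Since Al³⁺ + 3 e⁻ → Al, n(e⁻) passed = 3 × 0.8599 = 2.580 mol.
Cells in series carry the same charge, so the same 2.580 mol of electrons passes through cell 2.
Li⁺ + e⁻ → Li, so n(Li) = 2.580 / 1 = 2.580 mol.
m(Li) = 2.580 × 6.94 = 17.9 g.

17.9 g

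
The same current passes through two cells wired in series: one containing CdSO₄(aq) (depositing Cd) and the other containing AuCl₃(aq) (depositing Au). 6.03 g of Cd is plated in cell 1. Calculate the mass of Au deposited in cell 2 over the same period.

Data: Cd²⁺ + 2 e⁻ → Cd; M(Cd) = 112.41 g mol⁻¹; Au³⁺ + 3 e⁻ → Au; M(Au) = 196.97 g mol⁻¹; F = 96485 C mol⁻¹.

n(Cd) = 6.03 / 112.41 = 0.05364 mol.
Since Cd²⁺ + 2 e⁻ → Cd, n(e⁻) passed = 2 × 0.05364 = 0.1073 mol.
Cells in series carry the same charge, so the same 0.1073 mol of electrons passes through cell 2.
Au³⁺ + 3 e⁻ → Au, so n(Au) = 0.1073 / 3 = 0.03576 mol.
m(Au) = 0.03576 × 196.97 = 7.04 g.

7.04 g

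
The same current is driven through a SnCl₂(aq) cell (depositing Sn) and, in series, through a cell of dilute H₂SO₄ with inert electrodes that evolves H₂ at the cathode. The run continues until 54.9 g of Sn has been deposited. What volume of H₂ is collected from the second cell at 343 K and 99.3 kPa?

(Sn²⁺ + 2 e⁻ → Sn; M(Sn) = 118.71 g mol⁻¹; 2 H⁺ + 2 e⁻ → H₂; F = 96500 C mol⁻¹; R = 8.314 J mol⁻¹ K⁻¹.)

13.3 L

n(Sn) = 54.9 / 118.71 = 0.4625 mol, so n(e⁻) = 2 × 0.4625 = 0.9249 mol.
The cells are in series, so the same 0.9249 mol of electrons passes through the second cell.
2 H⁺ + 2 e⁻ → H₂ — 2 mol e⁻ per mol H₂, so n(H₂) = 0.9249/2 = 0.4625 mol.
V = nRT/P = (0.4625 × 8.314 × 343) / (99.3 × 10³) = 0.0133 m³ = 13.3 L.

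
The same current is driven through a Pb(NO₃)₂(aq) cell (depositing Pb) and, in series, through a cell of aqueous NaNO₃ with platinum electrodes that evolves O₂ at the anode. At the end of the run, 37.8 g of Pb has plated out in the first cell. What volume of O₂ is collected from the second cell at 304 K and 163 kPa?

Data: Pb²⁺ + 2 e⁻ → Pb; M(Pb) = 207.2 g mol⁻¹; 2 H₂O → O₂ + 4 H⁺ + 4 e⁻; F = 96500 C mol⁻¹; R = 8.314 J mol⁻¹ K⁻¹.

1.41 L

n(Pb) = 37.8 / 207.2 = 0.1824 mol, so n(e⁻) = 2 × 0.1824 = 0.3649 mol.
The cells are in series, so the same 0.3649 mol of electrons passes through the second cell.
2 H₂O → O₂ + 4 H⁺ + 4 e⁻ — 4 mol e⁻ per mol O₂, so n(O₂) = 0.3649/4 = 0.09122 mol.
V = nRT/P = (0.09122 × 8.314 × 304) / (163 × 10³) = 0.00141 m³ = 1.41 L.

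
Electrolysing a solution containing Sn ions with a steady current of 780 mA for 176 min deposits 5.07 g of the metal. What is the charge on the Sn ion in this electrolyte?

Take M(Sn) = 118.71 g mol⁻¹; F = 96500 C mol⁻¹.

+2

Q = I·t = 0.7800 A × 10560 s = 8237 C, so n(e⁻) = 8237/96500 = 0.08536 mol.
n(Sn) deposited = 5.07 / 118.71 = 0.04271 mol.
Electrons per atom = n(e⁻)/n(Sn) = 0.08536 / 0.04271 = 2.00 ≈ 2, so the ion is Sn²⁺.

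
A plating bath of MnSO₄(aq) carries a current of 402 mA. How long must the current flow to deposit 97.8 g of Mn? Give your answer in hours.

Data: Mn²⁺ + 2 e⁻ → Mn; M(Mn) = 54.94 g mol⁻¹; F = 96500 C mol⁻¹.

237 h

n(Mn) = m/M = 97.8 / 54.94 = 1.780 mol.
Each Mn atom requires 2 electrons, so n(e⁻) = 2 × 1.780 = 3.560 mol.
Q = n(e⁻)·F = 3.560 × 96500 = 343600 C.
t = Q/I = 343600 / 0.4020 A = 854600 s = 237 h.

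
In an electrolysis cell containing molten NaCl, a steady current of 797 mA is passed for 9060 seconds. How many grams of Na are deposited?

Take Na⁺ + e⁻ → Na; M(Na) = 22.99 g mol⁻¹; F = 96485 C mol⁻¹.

Q = I·t = 0.7970 A × 9060.0 s = 7221 C.
n(e⁻) = Q/F = 7221 / 96485 = 0.07484 mol.
Na⁺ + e⁻ → Na, so n(Na) = n(e⁻)/1 = 0.07484 mol.
m = n·M = 0.07484 × 22.99 = 1.72 g.

1.72 g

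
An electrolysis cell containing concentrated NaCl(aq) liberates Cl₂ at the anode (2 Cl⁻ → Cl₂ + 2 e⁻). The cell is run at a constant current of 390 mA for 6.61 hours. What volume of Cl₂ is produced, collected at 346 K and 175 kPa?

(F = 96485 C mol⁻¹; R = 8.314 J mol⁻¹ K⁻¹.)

Q = I·t = 0.3900 A × 23796 s = 9280 C.
n(e⁻) = Q/F = 9280 / 96485 = 0.09619 mol.
2 electrons are transferred per Cl₂ molecule, so n(Cl₂) = 0.09619 / 2 = 0.04809 mol.
V = nRT/P = (0.04809 × 8.314 × 346) / (175 × 10³ Pa) = 7.91 × 10⁻⁴ m³ = 0.791 L.

0.791 L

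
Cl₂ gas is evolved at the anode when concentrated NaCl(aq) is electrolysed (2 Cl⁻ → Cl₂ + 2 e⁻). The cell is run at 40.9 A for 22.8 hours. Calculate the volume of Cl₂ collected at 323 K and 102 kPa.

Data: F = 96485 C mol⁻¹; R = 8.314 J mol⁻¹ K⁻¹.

Q = I·t = 40.90 A × 82080 s = 3357000 C.
n(e⁻) = Q/F = 3357000 / 96485 = 34.79 mol.
2 electrons are transferred per Cl₂ molecule, so n(Cl₂) = 34.79 / 2 = 17.40 mol.
V = nRT/P = (17.40 × 8.314 × 323) / (102 × 10³ Pa) = 0.458 m³ = 458 L.

458 L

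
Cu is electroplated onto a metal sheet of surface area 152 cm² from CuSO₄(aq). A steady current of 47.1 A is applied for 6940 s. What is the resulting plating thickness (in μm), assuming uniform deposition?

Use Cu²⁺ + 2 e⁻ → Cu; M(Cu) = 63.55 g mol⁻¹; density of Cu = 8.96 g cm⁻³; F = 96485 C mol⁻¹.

Q = I·t = 47.10 × 6940.0 = 326900 C; n(e⁻) = 3.388 mol.
n(Cu) = n(e⁻)/2 = 1.694 mol, so m = 1.694 × 63.55 = 107.6 g.
Volume = m/ρ = 107.6 / 8.96 = 12.01 cm³.
Thickness = V/A = 12.01 / 152 = 0.0790 cm = 790 μm.

790 μm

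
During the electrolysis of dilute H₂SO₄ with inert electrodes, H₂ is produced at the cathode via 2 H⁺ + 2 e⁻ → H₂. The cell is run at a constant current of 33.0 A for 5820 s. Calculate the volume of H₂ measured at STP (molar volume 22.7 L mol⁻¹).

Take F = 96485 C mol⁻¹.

Q = I·t = 33.00 A × 5820.0 s = 192100 C.
n(e⁻) = Q/F = 192100 / 96485 = 1.991 mol.
2 electrons are transferred per H₂ molecule, so n(H₂) = 1.991 / 2 = 0.9953 mol.
V = n × V_m = 0.9953 × 22.7 = 22.6 L.

22.6 L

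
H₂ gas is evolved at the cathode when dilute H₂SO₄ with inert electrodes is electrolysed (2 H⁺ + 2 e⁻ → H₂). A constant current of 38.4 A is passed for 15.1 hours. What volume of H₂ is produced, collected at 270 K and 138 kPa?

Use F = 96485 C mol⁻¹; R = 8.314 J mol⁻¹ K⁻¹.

176 L

Q = I·t = 38.40 A × 54360 s = 2087000 C.
n(e⁻) = Q/F = 2087000 / 96485 = 21.63 mol.
2 electrons are transferred per H₂ molecule, so n(H₂) = 21.63 / 2 = 10.82 mol.
V = nRT/P = (10.82 × 8.314 × 270) / (138 × 10³ Pa) = 0.176 m³ = 176 L.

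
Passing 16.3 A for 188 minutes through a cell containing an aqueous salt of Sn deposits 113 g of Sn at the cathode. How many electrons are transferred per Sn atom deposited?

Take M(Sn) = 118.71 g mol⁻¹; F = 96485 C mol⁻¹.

2

Q = I·t = 16.30 A × 11280 s = 183900 C, so n(e⁻) = 183900/96485 = 1.906 mol.
n(Sn) deposited = 113 / 118.71 = 0.9519 mol.
Electrons per atom = n(e⁻)/n(Sn) = 1.906 / 0.9519 = 2.00 ≈ 2, so the ion is Sn²⁺.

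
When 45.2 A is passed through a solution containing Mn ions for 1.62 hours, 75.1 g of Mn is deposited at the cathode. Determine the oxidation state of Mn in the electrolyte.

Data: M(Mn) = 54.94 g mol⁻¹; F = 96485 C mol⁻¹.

Q = I·t = 45.20 A × 5832.0 s = 263600 C, so n(e⁻) = 263600/96485 = 2.732 mol.
n(Mn) deposited = 75.1 / 54.94 = 1.367 mol.
Electrons per atom = n(e⁻)/n(Mn) = 2.732 / 1.367 = 2.00 ≈ 2, so the ion is Mn²⁺.

+2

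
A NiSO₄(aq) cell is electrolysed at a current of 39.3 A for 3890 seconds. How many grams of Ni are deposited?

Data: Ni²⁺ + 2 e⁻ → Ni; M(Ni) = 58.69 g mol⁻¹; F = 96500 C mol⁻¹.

Q = I·t = 39.30 A × 3890.0 s = 152900 C.
n(e⁻) = Q/F = 152900 / 96500 = 1.584 mol.
Ni²⁺ + 2 e⁻ → Ni, so n(Ni) = n(e⁻)/2 = 0.7921 mol.
m = n·M = 0.7921 × 58.69 = 46.5 g.

46.5 g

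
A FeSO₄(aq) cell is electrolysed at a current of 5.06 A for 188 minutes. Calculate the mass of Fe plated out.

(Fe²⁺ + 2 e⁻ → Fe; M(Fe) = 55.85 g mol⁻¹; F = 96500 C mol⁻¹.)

16.5 g

Q = I·t = 5.060 A × 11280 s = 57080 C.
n(e⁻) = Q/F = 57080 / 96500 = 0.5915 mol.
Fe²⁺ + 2 e⁻ → Fe, so n(Fe) = n(e⁻)/2 = 0.2957 mol.
m = n·M = 0.2957 × 55.85 = 16.5 g.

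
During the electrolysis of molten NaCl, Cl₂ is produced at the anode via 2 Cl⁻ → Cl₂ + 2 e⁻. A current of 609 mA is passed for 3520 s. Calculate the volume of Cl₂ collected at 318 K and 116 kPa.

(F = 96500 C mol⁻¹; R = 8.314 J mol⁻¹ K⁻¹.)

0.253 L

Q = I·t = 0.6090 A × 3520.0 s = 2144 C.
n(e⁻) = Q/F = 2144 / 96500 = 0.02221 mol.
2 electrons are transferred per Cl₂ molecule, so n(Cl₂) = 0.02221 / 2 = 0.01111 mol.
V = nRT/P = (0.01111 × 8.314 × 318) / (116 × 10³ Pa) = 2.53 × 10⁻⁴ m³ = 0.253 L.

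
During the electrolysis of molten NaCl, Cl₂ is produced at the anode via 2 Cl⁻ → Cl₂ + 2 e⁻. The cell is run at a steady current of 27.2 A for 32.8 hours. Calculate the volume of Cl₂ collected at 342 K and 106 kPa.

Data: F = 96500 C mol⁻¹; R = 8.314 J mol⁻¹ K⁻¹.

446 L

Q = I·t = 27.20 A × 118080 s = 3212000 C.
n(e⁻) = Q/F = 3212000 / 96500 = 33.28 mol.
2 electrons are transferred per Cl₂ molecule, so n(Cl₂) = 33.28 / 2 = 16.64 mol.
V = nRT/P = (16.64 × 8.314 × 342) / (106 × 10³ Pa) = 0.446 m³ = 446 L.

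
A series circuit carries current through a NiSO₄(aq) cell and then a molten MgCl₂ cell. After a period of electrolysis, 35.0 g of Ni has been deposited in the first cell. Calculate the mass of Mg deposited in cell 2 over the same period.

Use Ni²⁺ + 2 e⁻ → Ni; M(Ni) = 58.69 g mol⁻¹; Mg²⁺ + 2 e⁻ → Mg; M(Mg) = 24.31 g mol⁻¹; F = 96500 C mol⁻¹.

14.5 g

n(Ni) = 35.0 / 58.69 = 0.5964 mol.
Since Ni²⁺ + 2 e⁻ → Ni, n(e⁻) passed = 2 × 0.5964 = 1.193 mol.
Cells in series carry the same charge, so the same 1.193 mol of electrons passes through cell 2.
Mg²⁺ + 2 e⁻ → Mg, so n(Mg) = 1.193 / 2 = 0.5964 mol.
m(Mg) = 0.5964 × 24.31 = 14.5 g.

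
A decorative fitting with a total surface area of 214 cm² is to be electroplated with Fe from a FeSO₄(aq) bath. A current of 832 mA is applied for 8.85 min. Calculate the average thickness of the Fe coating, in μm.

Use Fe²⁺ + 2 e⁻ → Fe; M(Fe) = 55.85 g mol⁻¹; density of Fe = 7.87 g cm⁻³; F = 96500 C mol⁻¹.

Q = I·t = 0.8320 × 531.00 = 441.8 C; n(e⁻) = 0.004578 mol.
n(Fe) = n(e⁻)/2 = 0.002289 mol, so m = 0.002289 × 55.85 = 0.1278 g.
Volume = m/ρ = 0.1278 / 7.87 = 0.01624 cm³.
Thickness = V/A = 0.01624 / 214 = 7.59 × 10⁻⁵ cm = 0.759 μm.

0.759 μm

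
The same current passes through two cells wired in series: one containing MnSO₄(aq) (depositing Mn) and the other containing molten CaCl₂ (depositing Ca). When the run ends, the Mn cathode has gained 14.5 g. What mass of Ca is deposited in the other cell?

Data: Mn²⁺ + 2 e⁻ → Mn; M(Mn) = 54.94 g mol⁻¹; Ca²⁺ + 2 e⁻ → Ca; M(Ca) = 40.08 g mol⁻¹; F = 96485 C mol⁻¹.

n(Mn) = 14.5 / 54.94 = 0.2639 mol.
Since Mn²⁺ + 2 e⁻ → Mn, n(e⁻) passed = 2 × 0.2639 = 0.5278 mol.
Cells in series carry the same charge, so the same 0.5278 mol of electrons passes through cell 2.
Ca²⁺ + 2 e⁻ → Ca, so n(Ca) = 0.5278 / 2 = 0.2639 mol.
m(Ca) = 0.2639 × 40.08 = 10.6 g.

10.6 g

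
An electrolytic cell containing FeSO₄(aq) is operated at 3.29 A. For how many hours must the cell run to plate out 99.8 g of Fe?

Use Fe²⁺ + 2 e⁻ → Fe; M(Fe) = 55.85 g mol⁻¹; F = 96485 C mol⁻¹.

n(Fe) = m/M = 99.8 / 55.85 = 1.787 mol.
Each Fe atom requires 2 electrons, so n(e⁻) = 2 × 1.787 = 3.574 mol.
Q = n(e⁻)·F = 3.574 × 96485 = 344800 C.
t = Q/I = 344800 / 3.290 A = 104800 s = 29.1 h.

29.1 h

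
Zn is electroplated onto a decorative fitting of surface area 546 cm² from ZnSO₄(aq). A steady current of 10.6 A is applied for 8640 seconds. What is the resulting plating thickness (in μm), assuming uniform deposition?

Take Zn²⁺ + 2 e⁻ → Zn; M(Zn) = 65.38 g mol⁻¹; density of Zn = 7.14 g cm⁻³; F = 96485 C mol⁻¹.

79.6 μm

Q = I·t = 10.60 × 8640.0 = 91580 C; n(e⁻) = 0.9492 mol.
n(Zn) = n(e⁻)/2 = 0.4746 mol, so m = 0.4746 × 65.38 = 31.03 g.
Volume = m/ρ = 31.03 / 7.14 = 4.346 cm³.
Thickness = V/A = 4.346 / 546 = 0.00796 cm = 79.6 μm.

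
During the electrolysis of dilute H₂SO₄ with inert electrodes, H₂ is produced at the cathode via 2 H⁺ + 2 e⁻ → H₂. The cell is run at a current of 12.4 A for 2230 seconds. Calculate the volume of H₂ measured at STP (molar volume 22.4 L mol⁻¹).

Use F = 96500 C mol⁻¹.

3.21 L

Q = I·t = 12.40 A × 2230.0 s = 27650 C.
n(e⁻) = Q/F = 27650 / 96500 = 0.2865 mol.
2 electrons are transferred per H₂ molecule, so n(H₂) = 0.2865 / 2 = 0.1433 mol.
V = n × V_m = 0.1433 × 22.4 = 3.21 L.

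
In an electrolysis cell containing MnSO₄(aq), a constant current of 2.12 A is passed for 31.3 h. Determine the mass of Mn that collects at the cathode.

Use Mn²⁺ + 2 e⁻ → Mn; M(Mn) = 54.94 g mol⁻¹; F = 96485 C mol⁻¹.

68.0 g

Q = I·t = 2.120 A × 112680 s = 238900 C.
n(e⁻) = Q/F = 238900 / 96485 = 2.476 mol.
Mn²⁺ + 2 e⁻ → Mn, so n(Mn) = n(e⁻)/2 = 1.238 mol.
m = n·M = 1.238 × 54.94 = 68.0 g.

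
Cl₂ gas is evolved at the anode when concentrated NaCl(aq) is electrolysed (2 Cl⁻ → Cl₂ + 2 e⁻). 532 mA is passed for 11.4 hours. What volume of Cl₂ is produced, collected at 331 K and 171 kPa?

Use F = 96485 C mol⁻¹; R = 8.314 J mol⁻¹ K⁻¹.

1.82 L

Q = I·t = 0.5320 A × 41040 s = 21830 C.
n(e⁻) = Q/F = 21830 / 96485 = 0.2263 mol.
2 electrons are transferred per Cl₂ molecule, so n(Cl₂) = 0.2263 / 2 = 0.1131 mol.
V = nRT/P = (0.1131 × 8.314 × 331) / (171 × 10³ Pa) = 0.00182 m³ = 1.82 L.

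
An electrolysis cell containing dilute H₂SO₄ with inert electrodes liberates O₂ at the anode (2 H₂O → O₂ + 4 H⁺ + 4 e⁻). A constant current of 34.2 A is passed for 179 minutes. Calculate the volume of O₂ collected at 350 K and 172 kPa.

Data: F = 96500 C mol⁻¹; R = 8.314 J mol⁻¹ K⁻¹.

16.1 L

Q = I·t = 34.20 A × 10740 s = 367300 C.
n(e⁻) = Q/F = 367300 / 96500 = 3.806 mol.
4 electrons are transferred per O₂ molecule, so n(O₂) = 3.806 / 4 = 0.9516 mol.
V = nRT/P = (0.9516 × 8.314 × 350) / (172 × 10³ Pa) = 0.0161 m³ = 16.1 L.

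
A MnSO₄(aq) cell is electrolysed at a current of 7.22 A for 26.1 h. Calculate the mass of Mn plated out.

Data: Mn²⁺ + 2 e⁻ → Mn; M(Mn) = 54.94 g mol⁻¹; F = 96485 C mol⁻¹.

193 g

Q = I·t = 7.220 A × 93960 s = 678400 C.
n(e⁻) = Q/F = 678400 / 96485 = 7.031 mol.
Mn²⁺ + 2 e⁻ → Mn, so n(Mn) = n(e⁻)/2 = 3.516 mol.
m = n·M = 3.516 × 54.94 = 193 g.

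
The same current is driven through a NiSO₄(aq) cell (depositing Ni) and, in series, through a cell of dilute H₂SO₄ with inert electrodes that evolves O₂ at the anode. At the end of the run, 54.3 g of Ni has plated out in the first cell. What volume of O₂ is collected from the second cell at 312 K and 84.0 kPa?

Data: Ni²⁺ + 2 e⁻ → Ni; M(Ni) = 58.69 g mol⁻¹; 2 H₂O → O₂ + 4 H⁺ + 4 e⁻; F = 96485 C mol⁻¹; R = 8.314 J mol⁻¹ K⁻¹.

14.3 L

n(Ni) = 54.3 / 58.69 = 0.9252 mol, so n(e⁻) = 2 × 0.9252 = 1.850 mol.
The cells are in series, so the same 1.850 mol of electrons passes through the second cell.
2 H₂O → O₂ + 4 H⁺ + 4 e⁻ — 4 mol e⁻ per mol O₂, so n(O₂) = 1.850/4 = 0.4626 mol.
V = nRT/P = (0.4626 × 8.314 × 312) / (84.0 × 10³) = 0.0143 m³ = 14.3 L.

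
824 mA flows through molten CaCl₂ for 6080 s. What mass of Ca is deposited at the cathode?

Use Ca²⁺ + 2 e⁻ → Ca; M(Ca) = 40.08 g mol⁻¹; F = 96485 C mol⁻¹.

1.04 g

Q = I·t = 0.8240 A × 6080.0 s = 5010 C.
n(e⁻) = Q/F = 5010 / 96485 = 0.05192 mol.
Ca²⁺ + 2 e⁻ → Ca, so n(Ca) = n(e⁻)/2 = 0.02596 mol.
m = n·M = 0.02596 × 40.08 = 1.04 g.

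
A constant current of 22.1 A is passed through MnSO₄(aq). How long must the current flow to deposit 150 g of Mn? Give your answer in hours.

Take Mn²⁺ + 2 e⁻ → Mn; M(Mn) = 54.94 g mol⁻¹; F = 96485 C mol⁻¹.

n(Mn) = m/M = 150 / 54.94 = 2.730 mol.
Each Mn atom requires 2 electrons, so n(e⁻) = 2 × 2.730 = 5.461 mol.
Q = n(e⁻)·F = 5.461 × 96485 = 526900 C.
t = Q/I = 526900 / 22.10 A = 23840 s = 6.62 h.

6.62 h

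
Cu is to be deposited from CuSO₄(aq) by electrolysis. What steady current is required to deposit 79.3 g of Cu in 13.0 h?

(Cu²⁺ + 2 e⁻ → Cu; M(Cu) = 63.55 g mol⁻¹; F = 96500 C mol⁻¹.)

n(Cu) = 79.3 / 63.55 = 1.248 mol.
n(e⁻) = 2 × 1.248 = 2.496 mol.
Q = n(e⁻)·F = 2.496 × 96500 = 240800 C.
I = Q/t = 240800 / 46800 s = 5.15 A.

5.15 A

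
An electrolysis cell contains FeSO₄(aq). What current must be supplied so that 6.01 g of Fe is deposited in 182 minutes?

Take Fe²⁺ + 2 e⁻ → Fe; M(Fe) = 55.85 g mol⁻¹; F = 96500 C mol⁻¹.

1.90 A

n(Fe) = 6.01 / 55.85 = 0.1076 mol.
n(e⁻) = 2 × 0.1076 = 0.2152 mol.
Q = n(e⁻)·F = 0.2152 × 96500 = 20770 C.
I = Q/t = 20770 / 10920 s = 1.90 A.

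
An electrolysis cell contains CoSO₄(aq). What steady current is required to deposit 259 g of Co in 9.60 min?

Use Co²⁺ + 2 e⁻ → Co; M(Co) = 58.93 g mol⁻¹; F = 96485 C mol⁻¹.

1470 A

n(Co) = 259 / 58.93 = 4.395 mol.
n(e⁻) = 2 × 4.395 = 8.790 mol.
Q = n(e⁻)·F = 8.790 × 96485 = 848100 C.
I = Q/t = 848100 / 576.00 s = 1470 A.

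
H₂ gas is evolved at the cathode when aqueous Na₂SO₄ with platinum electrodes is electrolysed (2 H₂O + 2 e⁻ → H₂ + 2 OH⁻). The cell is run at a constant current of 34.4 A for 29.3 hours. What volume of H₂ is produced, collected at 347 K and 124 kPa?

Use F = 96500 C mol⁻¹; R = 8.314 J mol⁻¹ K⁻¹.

Q = I·t = 34.40 A × 105480 s = 3629000 C.
n(e⁻) = Q/F = 3629000 / 96500 = 37.60 mol.
2 electrons are transferred per H₂ molecule, so n(H₂) = 37.60 / 2 = 18.80 mol.
V = nRT/P = (18.80 × 8.314 × 347) / (124 × 10³ Pa) = 0.437 m³ = 437 L.

437 L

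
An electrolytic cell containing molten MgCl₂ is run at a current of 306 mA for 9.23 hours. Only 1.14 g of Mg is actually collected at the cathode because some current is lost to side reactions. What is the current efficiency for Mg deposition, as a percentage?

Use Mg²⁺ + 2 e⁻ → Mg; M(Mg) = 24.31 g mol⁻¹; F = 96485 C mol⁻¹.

Q = I·t = 0.3060 × 33228 = 10170 C; n(e⁻) = 10170/96485 = 0.1054 mol.
Theoretical n(Mg) = n(e⁻)/2 = 0.05269 mol, i.e. m_theo = 0.05269 × 24.31 = 1.281 g.
Efficiency = m_actual / m_theo = 1.14 / 1.281 = 89.0 %.

89.0 %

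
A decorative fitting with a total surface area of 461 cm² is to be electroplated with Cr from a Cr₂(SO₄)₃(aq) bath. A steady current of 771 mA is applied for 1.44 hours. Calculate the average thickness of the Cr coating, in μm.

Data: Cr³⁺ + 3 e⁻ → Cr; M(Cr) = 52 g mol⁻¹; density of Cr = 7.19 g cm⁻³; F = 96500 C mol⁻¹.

Q = I·t = 0.7710 × 5184.0 = 3997 C; n(e⁻) = 0.04142 mol.
n(Cr) = n(e⁻)/3 = 0.01381 mol, so m = 0.01381 × 52 = 0.7179 g.
Volume = m/ρ = 0.7179 / 7.19 = 0.09985 cm³.
Thickness = V/A = 0.09985 / 461 = 2.17 × 10⁻⁴ cm = 2.17 μm.

2.17 μm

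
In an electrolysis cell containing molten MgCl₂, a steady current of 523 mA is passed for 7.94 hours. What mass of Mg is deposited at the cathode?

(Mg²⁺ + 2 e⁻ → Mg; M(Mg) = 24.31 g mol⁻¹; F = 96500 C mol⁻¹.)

Q = I·t = 0.5230 A × 28584 s = 14950 C.
n(e⁻) = Q/F = 14950 / 96500 = 0.1549 mol.
Mg²⁺ + 2 e⁻ → Mg, so n(Mg) = n(e⁻)/2 = 0.07746 mol.
m = n·M = 0.07746 × 24.31 = 1.88 g.

1.88 g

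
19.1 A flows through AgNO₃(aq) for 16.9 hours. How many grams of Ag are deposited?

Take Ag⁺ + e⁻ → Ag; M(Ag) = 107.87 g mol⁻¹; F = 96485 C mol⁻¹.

Q = I·t = 19.10 A × 60840 s = 1162000 C.
n(e⁻) = Q/F = 1162000 / 96485 = 12.04 mol.
Ag⁺ + e⁻ → Ag, so n(Ag) = n(e⁻)/1 = 12.04 mol.
m = n·M = 12.04 × 107.87 = 1300 g.

1300 g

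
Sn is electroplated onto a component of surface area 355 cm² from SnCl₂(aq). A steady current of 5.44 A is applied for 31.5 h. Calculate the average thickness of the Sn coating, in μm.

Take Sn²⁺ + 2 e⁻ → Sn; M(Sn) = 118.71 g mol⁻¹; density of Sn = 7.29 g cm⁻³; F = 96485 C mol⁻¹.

Q = I·t = 5.440 × 113400 = 616900 C; n(e⁻) = 6.394 mol.
n(Sn) = n(e⁻)/2 = 3.197 mol, so m = 3.197 × 118.71 = 379.5 g.
Volume = m/ρ = 379.5 / 7.29 = 52.06 cm³.
Thickness = V/A = 52.06 / 355 = 0.147 cm = 1470 μm.

1470 μm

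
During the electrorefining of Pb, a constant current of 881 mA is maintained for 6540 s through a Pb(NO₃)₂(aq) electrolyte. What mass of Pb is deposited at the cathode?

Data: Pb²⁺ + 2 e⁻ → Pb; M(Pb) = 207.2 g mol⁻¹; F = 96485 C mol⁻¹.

Q = I·t = 0.8810 A × 6540.0 s = 5762 C.
n(e⁻) = Q/F = 5762 / 96485 = 0.05972 mol.
Pb²⁺ + 2 e⁻ → Pb, so n(Pb) = n(e⁻)/2 = 0.02986 mol.
m = n·M = 0.02986 × 207.2 = 6.19 g.

6.19 g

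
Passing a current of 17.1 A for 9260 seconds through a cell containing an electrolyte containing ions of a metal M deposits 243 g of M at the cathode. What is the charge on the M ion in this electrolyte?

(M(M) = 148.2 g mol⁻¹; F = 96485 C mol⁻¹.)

Q = I·t = 17.10 A × 9260.0 s = 158300 C, so n(e⁻) = 158300/96485 = 1.641 mol.
n(M) deposited = 243 / 148.2 = 1.640 mol.
Electrons per atom = n(e⁻)/n(M) = 1.641 / 1.640 = 1.00 ≈ 1, so the ion is M⁺.

+1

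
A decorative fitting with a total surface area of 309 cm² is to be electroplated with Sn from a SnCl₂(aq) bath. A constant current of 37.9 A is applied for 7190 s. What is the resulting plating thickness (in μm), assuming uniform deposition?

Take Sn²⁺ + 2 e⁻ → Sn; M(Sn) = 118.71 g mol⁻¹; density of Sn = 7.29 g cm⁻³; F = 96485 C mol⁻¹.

Q = I·t = 37.90 × 7190.0 = 272500 C; n(e⁻) = 2.824 mol.
n(Sn) = n(e⁻)/2 = 1.412 mol, so m = 1.412 × 118.71 = 167.6 g.
Volume = m/ρ = 167.6 / 7.29 = 23.00 cm³.
Thickness = V/A = 23.00 / 309 = 0.0744 cm = 744 μm.

744 μm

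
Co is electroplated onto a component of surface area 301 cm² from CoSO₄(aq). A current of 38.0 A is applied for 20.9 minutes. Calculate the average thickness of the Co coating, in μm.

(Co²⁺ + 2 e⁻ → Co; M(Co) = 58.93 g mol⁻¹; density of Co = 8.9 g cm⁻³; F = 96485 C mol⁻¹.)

Q = I·t = 38.00 × 1254.0 = 47650 C; n(e⁻) = 0.4939 mol.
n(Co) = n(e⁻)/2 = 0.2469 mol, so m = 0.2469 × 58.93 = 14.55 g.
Volume = m/ρ = 14.55 / 8.9 = 1.635 cm³.
Thickness = V/A = 1.635 / 301 = 0.00543 cm = 54.3 μm.

54.3 μm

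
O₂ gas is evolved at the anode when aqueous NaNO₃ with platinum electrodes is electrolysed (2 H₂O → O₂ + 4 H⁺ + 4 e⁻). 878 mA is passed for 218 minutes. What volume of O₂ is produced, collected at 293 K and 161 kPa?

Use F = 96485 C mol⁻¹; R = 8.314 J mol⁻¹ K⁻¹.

0.450 L

Q = I·t = 0.8780 A × 13080 s = 11480 C.
n(e⁻) = Q/F = 11480 / 96485 = 0.1190 mol.
4 electrons are transferred per O₂ molecule, so n(O₂) = 0.1190 / 4 = 0.02976 mol.
V = nRT/P = (0.02976 × 8.314 × 293) / (161 × 10³ Pa) = 4.50 × 10⁻⁴ m³ = 0.450 L.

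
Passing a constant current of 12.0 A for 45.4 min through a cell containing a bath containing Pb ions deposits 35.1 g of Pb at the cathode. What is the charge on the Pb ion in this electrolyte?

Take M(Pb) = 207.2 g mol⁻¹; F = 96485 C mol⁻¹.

Q = I·t = 12.00 A × 2724.0 s = 32690 C, so n(e⁻) = 32690/96485 = 0.3388 mol.
n(Pb) deposited = 35.1 / 207.2 = 0.1694 mol.
Electrons per atom = n(e⁻)/n(Pb) = 0.3388 / 0.1694 = 2.00 ≈ 2, so the ion is Pb²⁺.

+2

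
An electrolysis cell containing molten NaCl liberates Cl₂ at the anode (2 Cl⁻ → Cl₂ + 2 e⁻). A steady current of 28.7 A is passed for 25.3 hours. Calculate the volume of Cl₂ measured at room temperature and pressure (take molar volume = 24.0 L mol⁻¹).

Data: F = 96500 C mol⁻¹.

Q = I·t = 28.70 A × 91080 s = 2614000 C.
n(e⁻) = Q/F = 2614000 / 96500 = 27.09 mol.
2 electrons are transferred per Cl₂ molecule, so n(Cl₂) = 27.09 / 2 = 13.54 mol.
V = n × V_m = 13.54 × 24.0 = 325 L.

325 L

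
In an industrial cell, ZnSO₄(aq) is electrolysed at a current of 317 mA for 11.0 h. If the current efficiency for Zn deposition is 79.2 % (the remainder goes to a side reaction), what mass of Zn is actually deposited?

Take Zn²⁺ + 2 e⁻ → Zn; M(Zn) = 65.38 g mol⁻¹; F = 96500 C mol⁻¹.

3.37 g

Q = I·t = 0.3170 × 39600 = 12550 C.
n(e⁻) = 12550/96500 = 0.1301 mol; theoretically n(Zn) = 0.1301/2 = 0.06504 mol, m_theo = 4.252 g.
At 79.2 % efficiency, m_actual = 0.792 × 4.252 = 3.37 g.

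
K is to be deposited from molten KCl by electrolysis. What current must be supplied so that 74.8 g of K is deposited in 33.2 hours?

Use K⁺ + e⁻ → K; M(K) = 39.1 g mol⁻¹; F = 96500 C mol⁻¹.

1.54 A

n(K) = 74.8 / 39.1 = 1.913 mol.
n(e⁻) = 1 × 1.913 = 1.913 mol.
Q = n(e⁻)·F = 1.913 × 96500 = 184600 C.
I = Q/t = 184600 / 119520 s = 1.54 A.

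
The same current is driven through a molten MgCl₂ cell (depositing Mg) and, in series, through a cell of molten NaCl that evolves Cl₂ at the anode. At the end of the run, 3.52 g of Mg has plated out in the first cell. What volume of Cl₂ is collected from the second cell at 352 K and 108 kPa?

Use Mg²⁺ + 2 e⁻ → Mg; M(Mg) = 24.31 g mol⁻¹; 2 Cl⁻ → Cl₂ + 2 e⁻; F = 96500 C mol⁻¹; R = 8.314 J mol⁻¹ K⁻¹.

3.92 L

n(Mg) = 3.52 / 24.31 = 0.1448 mol, so n(e⁻) = 2 × 0.1448 = 0.2896 mol.
The cells are in series, so the same 0.2896 mol of electrons passes through the second cell.
2 Cl⁻ → Cl₂ + 2 e⁻ — 2 mol e⁻ per mol Cl₂, so n(Cl₂) = 0.2896/2 = 0.1448 mol.
V = nRT/P = (0.1448 × 8.314 × 352) / (108 × 10³) = 0.00392 m³ = 3.92 L.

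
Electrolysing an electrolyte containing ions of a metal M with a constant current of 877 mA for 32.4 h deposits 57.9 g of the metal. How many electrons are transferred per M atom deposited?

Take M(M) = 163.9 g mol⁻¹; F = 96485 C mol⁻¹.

3

Q = I·t = 0.8770 A × 116640 s = 102300 C, so n(e⁻) = 102300/96485 = 1.060 mol.
n(M) deposited = 57.9 / 163.9 = 0.3533 mol.
Electrons per atom = n(e⁻)/n(M) = 1.060 / 0.3533 = 3.00 ≈ 3, so the ion is M³⁺.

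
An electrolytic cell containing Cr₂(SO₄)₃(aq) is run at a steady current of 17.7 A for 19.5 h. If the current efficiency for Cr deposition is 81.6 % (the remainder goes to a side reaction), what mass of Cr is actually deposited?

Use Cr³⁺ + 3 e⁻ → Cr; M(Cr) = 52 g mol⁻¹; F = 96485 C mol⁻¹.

182 g

Q = I·t = 17.70 × 70200 = 1243000 C.
n(e⁻) = 1243000/96485 = 12.88 mol; theoretically n(Cr) = 12.88/3 = 4.293 mol, m_theo = 223.2 g.
At 81.6 % efficiency, m_actual = 0.816 × 223.2 = 182 g.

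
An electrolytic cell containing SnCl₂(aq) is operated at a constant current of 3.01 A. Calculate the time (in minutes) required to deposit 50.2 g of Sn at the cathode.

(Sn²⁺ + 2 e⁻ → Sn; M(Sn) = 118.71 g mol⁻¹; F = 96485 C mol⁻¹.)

n(Sn) = m/M = 50.2 / 118.71 = 0.4229 mol.
Each Sn atom requires 2 electrons, so n(e⁻) = 2 × 0.4229 = 0.8458 mol.
Q = n(e⁻)·F = 0.8458 × 96485 = 81600 C.
t = Q/I = 81600 / 3.010 A = 27110 s = 452 min.

452 min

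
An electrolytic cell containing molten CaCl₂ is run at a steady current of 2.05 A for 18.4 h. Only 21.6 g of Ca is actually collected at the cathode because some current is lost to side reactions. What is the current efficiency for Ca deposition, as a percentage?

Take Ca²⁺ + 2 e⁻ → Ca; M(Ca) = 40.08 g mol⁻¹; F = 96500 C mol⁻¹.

76.6 %

Q = I·t = 2.050 × 66240 = 135800 C; n(e⁻) = 135800/96500 = 1.407 mol.
Theoretical n(Ca) = n(e⁻)/2 = 0.7036 mol, i.e. m_theo = 0.7036 × 40.08 = 28.20 g.
Efficiency = m_actual / m_theo = 21.6 / 28.20 = 76.6 %.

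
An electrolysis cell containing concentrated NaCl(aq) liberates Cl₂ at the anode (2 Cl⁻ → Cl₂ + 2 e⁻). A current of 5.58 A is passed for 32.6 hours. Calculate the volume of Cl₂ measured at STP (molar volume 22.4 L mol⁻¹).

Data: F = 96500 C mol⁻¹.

Q = I·t = 5.580 A × 117360 s = 654900 C.
n(e⁻) = Q/F = 654900 / 96500 = 6.786 mol.
2 electrons are transferred per Cl₂ molecule, so n(Cl₂) = 6.786 / 2 = 3.393 mol.
V = n × V_m = 3.393 × 22.4 = 76.0 L.

76.0 L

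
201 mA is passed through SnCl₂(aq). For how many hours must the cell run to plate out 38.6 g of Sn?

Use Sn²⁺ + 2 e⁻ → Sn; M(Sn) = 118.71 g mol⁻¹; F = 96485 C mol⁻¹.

n(Sn) = m/M = 38.6 / 118.71 = 0.3252 mol.
Each Sn atom requires 2 electrons, so n(e⁻) = 2 × 0.3252 = 0.6503 mol.
Q = n(e⁻)·F = 0.6503 × 96485 = 62750 C.
t = Q/I = 62750 / 0.2010 A = 312200 s = 86.7 h.

86.7 h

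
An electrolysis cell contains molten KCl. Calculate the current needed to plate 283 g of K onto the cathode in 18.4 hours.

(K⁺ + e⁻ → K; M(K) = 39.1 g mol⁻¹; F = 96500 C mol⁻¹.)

10.5 A

n(K) = 283 / 39.1 = 7.238 mol.
n(e⁻) = 1 × 7.238 = 7.238 mol.
Q = n(e⁻)·F = 7.238 × 96500 = 698500 C.
I = Q/t = 698500 / 66240 s = 10.5 A.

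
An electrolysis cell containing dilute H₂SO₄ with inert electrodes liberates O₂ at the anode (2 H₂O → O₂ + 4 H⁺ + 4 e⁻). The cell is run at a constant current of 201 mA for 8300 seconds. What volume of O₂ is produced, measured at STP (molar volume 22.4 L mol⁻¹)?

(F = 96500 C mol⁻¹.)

Q = I·t = 0.2010 A × 8300.0 s = 1668 C.
n(e⁻) = Q/F = 1668 / 96500 = 0.01729 mol.
4 electrons are transferred per O₂ molecule, so n(O₂) = 0.01729 / 4 = 0.004322 mol.
V = n × V_m = 0.004322 × 22.4 = 0.0968 L.

0.0968 L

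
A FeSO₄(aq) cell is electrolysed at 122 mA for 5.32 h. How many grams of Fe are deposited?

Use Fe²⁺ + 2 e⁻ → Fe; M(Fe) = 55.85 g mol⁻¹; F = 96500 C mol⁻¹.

0.676 g

Q = I·t = 0.1220 A × 19152 s = 2337 C.
n(e⁻) = Q/F = 2337 / 96500 = 0.02421 mol.
Fe²⁺ + 2 e⁻ → Fe, so n(Fe) = n(e⁻)/2 = 0.01211 mol.
m = n·M = 0.01211 × 55.85 = 0.676 g.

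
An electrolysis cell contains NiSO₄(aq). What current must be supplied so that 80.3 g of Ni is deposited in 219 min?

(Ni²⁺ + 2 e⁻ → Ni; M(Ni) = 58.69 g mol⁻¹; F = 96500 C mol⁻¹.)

n(Ni) = 80.3 / 58.69 = 1.368 mol.
n(e⁻) = 2 × 1.368 = 2.736 mol.
Q = n(e⁻)·F = 2.736 × 96500 = 264100 C.
I = Q/t = 264100 / 13140 s = 20.1 A.

20.1 A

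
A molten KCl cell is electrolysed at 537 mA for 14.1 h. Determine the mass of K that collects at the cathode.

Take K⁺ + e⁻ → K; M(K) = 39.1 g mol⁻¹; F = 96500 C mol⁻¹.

11.0 g

Q = I·t = 0.5370 A × 50760 s = 27260 C.
n(e⁻) = Q/F = 27260 / 96500 = 0.2825 mol.
K⁺ + e⁻ → K, so n(K) = n(e⁻)/1 = 0.2825 mol.
m = n·M = 0.2825 × 39.1 = 11.0 g.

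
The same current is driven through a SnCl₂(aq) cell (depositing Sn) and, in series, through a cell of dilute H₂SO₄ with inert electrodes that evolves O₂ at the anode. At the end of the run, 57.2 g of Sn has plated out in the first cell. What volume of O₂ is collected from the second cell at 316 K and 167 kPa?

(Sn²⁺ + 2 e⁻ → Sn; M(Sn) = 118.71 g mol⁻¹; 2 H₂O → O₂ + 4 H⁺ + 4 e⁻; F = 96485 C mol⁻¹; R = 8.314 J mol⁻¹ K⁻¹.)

n(Sn) = 57.2 / 118.71 = 0.4818 mol, so n(e⁻) = 2 × 0.4818 = 0.9637 mol.
The cells are in series, so the same 0.9637 mol of electrons passes through the second cell.
2 H₂O → O₂ + 4 H⁺ + 4 e⁻ — 4 mol e⁻ per mol O₂, so n(O₂) = 0.9637/4 = 0.2409 mol.
V = nRT/P = (0.2409 × 8.314 × 316) / (167 × 10³) = 0.00379 m³ = 3.79 L.

3.79 L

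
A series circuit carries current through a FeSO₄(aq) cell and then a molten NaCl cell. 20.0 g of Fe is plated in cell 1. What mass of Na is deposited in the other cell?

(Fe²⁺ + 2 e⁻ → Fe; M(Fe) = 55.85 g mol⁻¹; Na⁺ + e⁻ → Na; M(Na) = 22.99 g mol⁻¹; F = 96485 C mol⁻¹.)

16.5 g

n(Fe) = 20.0 / 55.85 = 0.3581 mol.
Since Fe²⁺ + 2 e⁻ → Fe, n(e⁻) passed = 2 × 0.3581 = 0.7162 mol.
Cells in series carry the same charge, so the same 0.7162 mol of electrons passes through cell 2.
Na⁺ + e⁻ → Na, so n(Na) = 0.7162 / 1 = 0.7162 mol.
m(Na) = 0.7162 × 22.99 = 16.5 g.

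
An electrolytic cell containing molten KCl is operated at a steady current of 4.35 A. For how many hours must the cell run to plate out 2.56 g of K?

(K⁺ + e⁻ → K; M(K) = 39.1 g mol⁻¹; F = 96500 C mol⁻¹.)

n(K) = m/M = 2.56 / 39.1 = 0.06547 mol.
Each K atom requires 1 electron, so n(e⁻) = 1 × 0.06547 = 0.06547 mol.
Q = n(e⁻)·F = 0.06547 × 96500 = 6318 C.
t = Q/I = 6318 / 4.350 A = 1452 s = 0.403 h.

0.403 h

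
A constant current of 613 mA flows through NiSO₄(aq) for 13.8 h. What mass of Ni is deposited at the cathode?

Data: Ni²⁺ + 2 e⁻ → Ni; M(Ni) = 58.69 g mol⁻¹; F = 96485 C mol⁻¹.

9.26 g

Q = I·t = 0.6130 A × 49680 s = 30450 C.
n(e⁻) = Q/F = 30450 / 96485 = 0.3156 mol.
Ni²⁺ + 2 e⁻ → Ni, so n(Ni) = n(e⁻)/2 = 0.1578 mol.
m = n·M = 0.1578 × 58.69 = 9.26 g.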